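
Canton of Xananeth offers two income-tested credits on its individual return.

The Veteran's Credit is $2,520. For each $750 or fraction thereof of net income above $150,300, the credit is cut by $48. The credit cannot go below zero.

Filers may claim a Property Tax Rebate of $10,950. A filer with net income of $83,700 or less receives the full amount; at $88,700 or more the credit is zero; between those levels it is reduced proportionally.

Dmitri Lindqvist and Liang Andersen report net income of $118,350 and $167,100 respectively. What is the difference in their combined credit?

Dmitri ($118,350): Veteran's Credit: $118,350 is at or below the $150,300 threshold, so the full $2,520 applies. Property Tax Rebate: $118,350 is at or above $88,700, so the credit is $0. total $2,520 + $0 = $2,520
Liang ($167,100): Veteran's Credit: income exceeds $150,300 by $16,800, which is 23 full-or-partial $750 increments; reduction = 23 × $48 = $1,104, leaving $1,416. Property Tax Rebate: $167,100 is at or above $88,700, so the credit is $0. total $1,416 + $0 = $1,416
Difference: |$2,520 − $1,416| = $1,104.

$1,104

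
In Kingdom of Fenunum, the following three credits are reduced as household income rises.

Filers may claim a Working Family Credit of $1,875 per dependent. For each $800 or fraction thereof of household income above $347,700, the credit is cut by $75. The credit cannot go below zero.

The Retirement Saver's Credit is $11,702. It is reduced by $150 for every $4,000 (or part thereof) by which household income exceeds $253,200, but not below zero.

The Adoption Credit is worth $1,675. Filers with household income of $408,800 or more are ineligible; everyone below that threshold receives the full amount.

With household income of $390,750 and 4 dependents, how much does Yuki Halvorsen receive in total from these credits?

Working Family Credit: base = 4 × $1,875 = $7,500. income exceeds $347,700 by $43,050, which is 54 full-or-partial $800 increments; reduction = 54 × $75 = $4,050, leaving $3,450.
Retirement Saver's Credit: income exceeds $253,200 by $137,550, which is 35 full-or-partial $4,000 increments; reduction = 35 × $150 = $5,250, leaving $6,452.
Adoption Credit: $390,750 is below the $408,800 cutoff, so the full $1,675 applies.
Total: $3,450 + $6,452 + $1,675 = $11,577.

$11,577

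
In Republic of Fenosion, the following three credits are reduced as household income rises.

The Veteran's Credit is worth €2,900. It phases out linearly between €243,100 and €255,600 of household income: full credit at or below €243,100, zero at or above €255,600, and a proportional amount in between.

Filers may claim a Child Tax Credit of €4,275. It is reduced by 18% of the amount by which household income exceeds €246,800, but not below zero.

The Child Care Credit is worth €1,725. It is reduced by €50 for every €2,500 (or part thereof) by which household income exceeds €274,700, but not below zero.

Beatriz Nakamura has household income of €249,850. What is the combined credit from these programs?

€6,785

Veteran's Credit: €249,850 is €6,750 into a €12,500 phase-out range, leaving 5,750/12,500 of the credit: €2,900 × 5,750/12,500 = €1,334.
Child Tax Credit: 18% of the €3,050 excess over €246,800 is €549; credit = €4,275 − €549 = €3,726.
Child Care Credit: €249,850 is at or below the €274,700 threshold, so the full €1,725 applies.
Total: €1,334 + €3,726 + €1,725 = €6,785.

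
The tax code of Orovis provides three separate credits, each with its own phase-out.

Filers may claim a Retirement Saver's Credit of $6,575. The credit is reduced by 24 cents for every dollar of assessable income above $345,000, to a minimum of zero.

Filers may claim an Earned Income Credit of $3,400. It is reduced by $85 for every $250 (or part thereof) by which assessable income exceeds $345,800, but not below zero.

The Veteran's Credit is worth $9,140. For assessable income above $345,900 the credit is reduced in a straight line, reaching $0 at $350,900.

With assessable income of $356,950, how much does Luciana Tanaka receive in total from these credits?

Retirement Saver's Credit: 24% of the $11,950 excess over $345,000 is $2,868; credit = $6,575 − $2,868 = $3,707.
Earned Income Credit: income exceeds $345,800 by $11,150 → 45 increments × $85 = $3,825 ≥ base, so the credit is $0.
Veteran's Credit: $356,950 is at or above $350,900, so the credit is $0.
Total: $3,707 + $0 + $0 = $3,707.

$3,707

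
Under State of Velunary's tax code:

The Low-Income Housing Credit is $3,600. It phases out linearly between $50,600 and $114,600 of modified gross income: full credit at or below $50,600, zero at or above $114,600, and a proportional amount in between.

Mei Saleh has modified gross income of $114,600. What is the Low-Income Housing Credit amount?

Low-Income Housing Credit: $114,600 is at or above $114,600, so the credit is $0.

$0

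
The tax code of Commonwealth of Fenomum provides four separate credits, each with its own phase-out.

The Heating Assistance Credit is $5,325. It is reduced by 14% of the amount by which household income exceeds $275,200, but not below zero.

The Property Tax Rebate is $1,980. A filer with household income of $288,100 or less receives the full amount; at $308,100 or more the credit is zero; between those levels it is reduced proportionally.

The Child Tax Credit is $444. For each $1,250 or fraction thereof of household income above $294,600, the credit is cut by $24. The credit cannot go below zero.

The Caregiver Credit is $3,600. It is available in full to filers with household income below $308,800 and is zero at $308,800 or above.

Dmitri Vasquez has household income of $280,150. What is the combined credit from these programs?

Heating Assistance Credit: 14% of the $4,950 excess over $275,200 is $693; credit = $5,325 − $693 = $4,632.
Property Tax Rebate: $280,150 is at or below the $288,100 threshold, so the full $1,980 applies.
Child Tax Credit: $280,150 is at or below the $294,600 threshold, so the full $444 applies.
Caregiver Credit: $280,150 is below the $308,800 cutoff, so the full $3,600 applies.
Total: $4,632 + $1,980 + $444 + $3,600 = $10,656.

$10,656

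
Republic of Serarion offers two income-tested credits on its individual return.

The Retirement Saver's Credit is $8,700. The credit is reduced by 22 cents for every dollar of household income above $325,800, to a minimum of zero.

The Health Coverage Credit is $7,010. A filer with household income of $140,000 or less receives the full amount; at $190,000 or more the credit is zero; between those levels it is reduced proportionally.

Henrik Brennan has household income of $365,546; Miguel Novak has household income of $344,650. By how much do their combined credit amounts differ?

Henrik ($365,546): Retirement Saver's Credit: 22% of the $39,746 excess over $325,800 is $8,744.12 ≥ base, so the credit is $0. Health Coverage Credit: $365,546 is at or above $190,000, so the credit is $0. total $0 + $0 = $0
Miguel ($344,650): Retirement Saver's Credit: 22% of the $18,850 excess over $325,800 is $4,147; credit = $8,700 − $4,147 = $4,553. Health Coverage Credit: $344,650 is at or above $190,000, so the credit is $0. total $4,553 + $0 = $4,553
Difference: |$0 − $4,553| = $4,553.

$4,553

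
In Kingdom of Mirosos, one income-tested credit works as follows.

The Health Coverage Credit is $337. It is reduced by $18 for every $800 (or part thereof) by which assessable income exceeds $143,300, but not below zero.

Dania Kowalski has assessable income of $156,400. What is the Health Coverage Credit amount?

$31

Health Coverage Credit: income exceeds $143,300 by $13,100, which is 17 full-or-partial $800 increments; reduction = 17 × $18 = $306, leaving $31.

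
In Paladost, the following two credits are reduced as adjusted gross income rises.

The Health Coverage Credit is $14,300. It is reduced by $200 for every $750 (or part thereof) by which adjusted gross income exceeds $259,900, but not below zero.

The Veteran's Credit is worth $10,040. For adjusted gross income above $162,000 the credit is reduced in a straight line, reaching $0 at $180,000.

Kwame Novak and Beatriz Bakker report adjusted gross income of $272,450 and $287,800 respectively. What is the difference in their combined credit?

Kwame ($272,450): Health Coverage Credit: income exceeds $259,900 by $12,550, which is 17 full-or-partial $750 increments; reduction = 17 × $200 = $3,400, leaving $10,900. Veteran's Credit: $272,450 is at or above $180,000, so the credit is $0. total $10,900 + $0 = $10,900
Beatriz ($287,800): Health Coverage Credit: income exceeds $259,900 by $27,900, which is 38 full-or-partial $750 increments; reduction = 38 × $200 = $7,600, leaving $6,700. Veteran's Credit: $287,800 is at or above $180,000, so the credit is $0. total $6,700 + $0 = $6,700
Difference: |$10,900 − $6,700| = $4,200.

$4,200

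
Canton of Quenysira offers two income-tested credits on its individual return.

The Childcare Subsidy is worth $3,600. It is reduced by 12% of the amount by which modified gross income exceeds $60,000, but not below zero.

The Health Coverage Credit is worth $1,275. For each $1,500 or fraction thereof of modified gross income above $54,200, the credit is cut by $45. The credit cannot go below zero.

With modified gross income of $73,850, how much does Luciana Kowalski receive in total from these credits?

$2,583

Childcare Subsidy: 12% of the $13,850 excess over $60,000 is $1,662; credit = $3,600 − $1,662 = $1,938.
Health Coverage Credit: income exceeds $54,200 by $19,650, which is 14 full-or-partial $1,500 increments; reduction = 14 × $45 = $630, leaving $645.
Total: $1,938 + $645 = $2,583.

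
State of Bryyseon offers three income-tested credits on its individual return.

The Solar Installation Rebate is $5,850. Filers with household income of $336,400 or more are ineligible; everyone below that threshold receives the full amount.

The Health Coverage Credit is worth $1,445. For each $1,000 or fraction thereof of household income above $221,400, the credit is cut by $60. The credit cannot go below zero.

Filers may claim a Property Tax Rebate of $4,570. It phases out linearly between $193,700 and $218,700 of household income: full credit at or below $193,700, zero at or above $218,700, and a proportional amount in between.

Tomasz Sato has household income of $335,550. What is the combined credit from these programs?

Solar Installation Rebate: $335,550 is below the $336,400 cutoff, so the full $5,850 applies.
Health Coverage Credit: income exceeds $221,400 by $114,150 → 115 increments × $60 = $6,900 ≥ base, so the credit is $0.
Property Tax Rebate: $335,550 is at or above $218,700, so the credit is $0.
Total: $5,850 + $0 + $0 = $5,850.

$5,850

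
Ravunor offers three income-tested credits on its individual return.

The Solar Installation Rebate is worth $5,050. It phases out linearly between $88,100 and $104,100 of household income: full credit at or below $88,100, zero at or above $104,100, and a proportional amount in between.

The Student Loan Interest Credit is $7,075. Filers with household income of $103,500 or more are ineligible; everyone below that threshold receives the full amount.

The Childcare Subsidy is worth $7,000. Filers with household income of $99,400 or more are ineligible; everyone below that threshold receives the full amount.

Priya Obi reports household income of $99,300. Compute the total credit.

Solar Installation Rebate: $99,300 is $11,200 into a $16,000 phase-out range, leaving 4,800/16,000 of the credit: $5,050 × 4,800/16,000 = $1,515.
Student Loan Interest Credit: $99,300 is below the $103,500 cutoff, so the full $7,075 applies.
Childcare Subsidy: $99,300 is below the $99,400 cutoff, so the full $7,000 applies.
Total: $1,515 + $7,075 + $7,000 = $15,590.

$15,590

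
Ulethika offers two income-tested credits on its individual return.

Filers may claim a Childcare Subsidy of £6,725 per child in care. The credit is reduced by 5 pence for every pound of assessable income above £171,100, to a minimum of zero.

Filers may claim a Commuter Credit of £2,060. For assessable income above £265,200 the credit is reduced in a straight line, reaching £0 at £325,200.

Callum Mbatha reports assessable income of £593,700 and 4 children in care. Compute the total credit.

Childcare Subsidy: base = 4 × £6,725 = £26,900. 5% of the £422,600 excess over £171,100 is £21,130; credit = £26,900 − £21,130 = £5,770.
Commuter Credit: £593,700 is at or above £325,200, so the credit is £0.
Total: £5,770 + £0 = £5,770.

£5,770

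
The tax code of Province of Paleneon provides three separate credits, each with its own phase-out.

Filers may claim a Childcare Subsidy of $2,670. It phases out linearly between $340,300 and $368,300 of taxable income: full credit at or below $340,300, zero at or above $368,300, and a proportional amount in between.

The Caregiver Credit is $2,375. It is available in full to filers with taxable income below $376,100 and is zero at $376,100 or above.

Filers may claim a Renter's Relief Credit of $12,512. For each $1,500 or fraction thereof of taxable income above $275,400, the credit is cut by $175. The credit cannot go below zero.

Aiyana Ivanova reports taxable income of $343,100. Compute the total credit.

Childcare Subsidy: $343,100 is $2,800 into a $28,000 phase-out range, leaving 25,200/28,000 of the credit: $2,670 × 25,200/28,000 = $2,403.
Caregiver Credit: $343,100 is below the $376,100 cutoff, so the full $2,375 applies.
Renter's Relief Credit: income exceeds $275,400 by $67,700, which is 46 full-or-partial $1,500 increments; reduction = 46 × $175 = $8,050, leaving $4,462.
Total: $2,403 + $2,375 + $4,462 = $9,240.

$9,240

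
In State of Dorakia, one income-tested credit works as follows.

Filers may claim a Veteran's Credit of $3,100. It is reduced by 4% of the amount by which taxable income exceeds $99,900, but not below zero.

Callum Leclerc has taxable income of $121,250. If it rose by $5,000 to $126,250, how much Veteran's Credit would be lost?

$200

At $121,250 — 4% of the $21,350 excess over $99,900 is $854; credit = $3,100 − $854 = $2,246.
At $126,250 — 4% of the $26,350 excess over $99,900 is $1,054; credit = $3,100 − $1,054 = $2,046.
Lost: $2,246 − $2,046 = $200.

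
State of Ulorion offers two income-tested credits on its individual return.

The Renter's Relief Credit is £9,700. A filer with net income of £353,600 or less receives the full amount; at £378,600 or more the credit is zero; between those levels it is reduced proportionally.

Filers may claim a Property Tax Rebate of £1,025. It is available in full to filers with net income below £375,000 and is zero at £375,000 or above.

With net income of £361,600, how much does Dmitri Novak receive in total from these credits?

Renter's Relief Credit: £361,600 is £8,000 into a £25,000 phase-out range, leaving 17,000/25,000 of the credit: £9,700 × 17,000/25,000 = £6,596.
Property Tax Rebate: £361,600 is below the £375,000 cutoff, so the full £1,025 applies.
Total: £6,596 + £1,025 = £7,621.

£7,621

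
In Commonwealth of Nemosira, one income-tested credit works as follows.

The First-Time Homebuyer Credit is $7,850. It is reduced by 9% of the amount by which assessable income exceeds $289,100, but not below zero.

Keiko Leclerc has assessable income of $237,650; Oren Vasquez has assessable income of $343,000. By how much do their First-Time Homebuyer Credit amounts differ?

Keiko ($237,650): First-Time Homebuyer Credit: $237,650 is at or below the $289,100 threshold, so the full $7,850 applies.
Oren ($343,000): First-Time Homebuyer Credit: 9% of the $53,900 excess over $289,100 is $4,851; credit = $7,850 − $4,851 = $2,999.
Difference: |$7,850 − $2,999| = $4,851.

$4,851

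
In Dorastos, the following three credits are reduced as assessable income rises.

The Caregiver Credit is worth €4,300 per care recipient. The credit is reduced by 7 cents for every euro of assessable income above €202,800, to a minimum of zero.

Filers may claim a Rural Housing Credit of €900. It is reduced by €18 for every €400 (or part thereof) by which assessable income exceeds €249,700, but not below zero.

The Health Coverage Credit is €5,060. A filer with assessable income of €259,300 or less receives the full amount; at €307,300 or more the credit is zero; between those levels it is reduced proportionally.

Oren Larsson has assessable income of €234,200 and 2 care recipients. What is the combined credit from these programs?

€12,362

Caregiver Credit: base = 2 × €4,300 = €8,600. 7% of the €31,400 excess over €202,800 is €2,198; credit = €8,600 − €2,198 = €6,402.
Rural Housing Credit: €234,200 is at or below the €249,700 threshold, so the full €900 applies.
Health Coverage Credit: €234,200 is at or below the €259,300 threshold, so the full €5,060 applies.
Total: €6,402 + €900 + €5,060 = €12,362.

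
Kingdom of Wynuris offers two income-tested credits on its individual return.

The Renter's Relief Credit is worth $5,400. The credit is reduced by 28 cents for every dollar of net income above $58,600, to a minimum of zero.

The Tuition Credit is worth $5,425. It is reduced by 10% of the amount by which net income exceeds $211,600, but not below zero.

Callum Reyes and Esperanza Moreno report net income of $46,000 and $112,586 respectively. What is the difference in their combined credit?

$5,400

Callum ($46,000): Renter's Relief Credit: $46,000 is at or below the $58,600 threshold, so the full $5,400 applies. Tuition Credit: $46,000 is at or below the $211,600 threshold, so the full $5,425 applies. total $5,400 + $5,425 = $10,825
Esperanza ($112,586): Renter's Relief Credit: 28% of the $53,986 excess over $58,600 is $15,116.08 ≥ base, so the credit is $0. Tuition Credit: $112,586 is at or below the $211,600 threshold, so the full $5,425 applies. total $0 + $5,425 = $5,425
Difference: |$10,825 − $5,425| = $5,400.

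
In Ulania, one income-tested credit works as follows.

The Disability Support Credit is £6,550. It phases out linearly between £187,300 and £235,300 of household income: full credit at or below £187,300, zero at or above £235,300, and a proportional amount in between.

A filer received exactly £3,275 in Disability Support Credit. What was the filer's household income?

£3,275 is 3,275/6,550 of the full £6,550, so 3,275/6,550 of the £48,000 range has been used: income = £187,300 + £48,000 × 3,275/6,550 = £211,300.

£211,300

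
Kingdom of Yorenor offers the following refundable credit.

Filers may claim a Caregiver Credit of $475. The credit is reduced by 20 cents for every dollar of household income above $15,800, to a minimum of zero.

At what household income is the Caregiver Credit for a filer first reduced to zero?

$18,175

The credit falls by 20% of each dollar above $15,800, so it reaches zero when the excess is $475 / 20% = $2,375: income = $15,800 + $2,375 = $18,175.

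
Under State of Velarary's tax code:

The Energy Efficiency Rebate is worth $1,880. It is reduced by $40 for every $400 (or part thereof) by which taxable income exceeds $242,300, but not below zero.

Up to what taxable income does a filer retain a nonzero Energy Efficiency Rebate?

$260,700

After 46 increments the reduction is 46 × $40 = $1,840, leaving $40; one more increment wipes it out. Increment 46 ends at excess 46 × $400 = $18,400, so the highest qualifying income is $242,300 + $18,400 = $260,700.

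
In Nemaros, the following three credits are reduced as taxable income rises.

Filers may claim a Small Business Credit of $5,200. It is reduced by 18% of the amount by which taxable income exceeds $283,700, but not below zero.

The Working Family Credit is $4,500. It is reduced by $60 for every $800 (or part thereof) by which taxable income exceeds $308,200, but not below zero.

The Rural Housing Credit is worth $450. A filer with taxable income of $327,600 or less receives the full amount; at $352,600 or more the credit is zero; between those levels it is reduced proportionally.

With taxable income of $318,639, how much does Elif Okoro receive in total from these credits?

$4,110

Small Business Credit: 18% of the $34,939 excess over $283,700 is $6,289.02 ≥ base, so the credit is $0.
Working Family Credit: income exceeds $308,200 by $10,439, which is 14 full-or-partial $800 increments; reduction = 14 × $60 = $840, leaving $3,660.
Rural Housing Credit: $318,639 is at or below the $327,600 threshold, so the full $450 applies.
Total: $0 + $3,660 + $450 = $4,110.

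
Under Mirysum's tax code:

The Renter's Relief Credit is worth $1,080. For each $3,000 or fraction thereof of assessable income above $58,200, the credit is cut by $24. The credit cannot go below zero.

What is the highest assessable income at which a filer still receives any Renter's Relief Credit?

$190,200

After 44 increments the reduction is 44 × $24 = $1,056, leaving $24; one more increment wipes it out. Increment 44 ends at excess 44 × $3,000 = $132,000, so the highest qualifying income is $58,200 + $132,000 = $190,200.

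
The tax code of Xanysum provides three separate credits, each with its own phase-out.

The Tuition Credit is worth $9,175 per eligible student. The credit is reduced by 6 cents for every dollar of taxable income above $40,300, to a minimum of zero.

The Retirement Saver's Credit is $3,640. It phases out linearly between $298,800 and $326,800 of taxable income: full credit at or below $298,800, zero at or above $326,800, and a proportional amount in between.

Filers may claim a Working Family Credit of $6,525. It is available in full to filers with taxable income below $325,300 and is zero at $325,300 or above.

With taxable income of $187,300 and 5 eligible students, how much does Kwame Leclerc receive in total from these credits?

$47,220

Tuition Credit: base = 5 × $9,175 = $45,875. 6% of the $147,000 excess over $40,300 is $8,820; credit = $45,875 − $8,820 = $37,055.
Retirement Saver's Credit: $187,300 is at or below the $298,800 threshold, so the full $3,640 applies.
Working Family Credit: $187,300 is below the $325,300 cutoff, so the full $6,525 applies.
Total: $37,055 + $3,640 + $6,525 = $47,220.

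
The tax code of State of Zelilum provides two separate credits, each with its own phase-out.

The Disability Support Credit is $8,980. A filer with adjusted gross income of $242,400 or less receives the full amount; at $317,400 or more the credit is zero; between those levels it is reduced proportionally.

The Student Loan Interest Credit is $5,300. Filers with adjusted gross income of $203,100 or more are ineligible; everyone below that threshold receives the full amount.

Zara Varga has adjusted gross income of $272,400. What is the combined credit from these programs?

$5,388

Disability Support Credit: $272,400 is $30,000 into a $75,000 phase-out range, leaving 45,000/75,000 of the credit: $8,980 × 45,000/75,000 = $5,388.
Student Loan Interest Credit: $272,400 meets or exceeds the $203,100 cutoff, so the credit is $0.
Total: $5,388 + $0 = $5,388.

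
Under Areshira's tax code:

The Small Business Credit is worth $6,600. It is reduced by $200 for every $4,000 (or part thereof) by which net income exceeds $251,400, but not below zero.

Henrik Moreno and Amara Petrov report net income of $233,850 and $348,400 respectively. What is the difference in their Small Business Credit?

$5,000

Henrik ($233,850): Small Business Credit: $233,850 is at or below the $251,400 threshold, so the full $6,600 applies.
Amara ($348,400): Small Business Credit: income exceeds $251,400 by $97,000, which is 25 full-or-partial $4,000 increments; reduction = 25 × $200 = $5,000, leaving $1,600.
Difference: |$6,600 − $1,600| = $5,000.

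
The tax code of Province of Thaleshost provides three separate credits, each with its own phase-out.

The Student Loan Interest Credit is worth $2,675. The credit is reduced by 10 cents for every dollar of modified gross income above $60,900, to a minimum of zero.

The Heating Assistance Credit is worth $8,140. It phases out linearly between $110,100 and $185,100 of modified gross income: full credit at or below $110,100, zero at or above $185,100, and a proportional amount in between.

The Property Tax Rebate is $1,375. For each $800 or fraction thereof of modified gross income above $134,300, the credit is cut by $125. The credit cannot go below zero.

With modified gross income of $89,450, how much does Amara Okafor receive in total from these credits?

Student Loan Interest Credit: 10% of the $28,550 excess over $60,900 is $2,855 ≥ base, so the credit is $0.
Heating Assistance Credit: $89,450 is at or below the $110,100 threshold, so the full $8,140 applies.
Property Tax Rebate: $89,450 is at or below the $134,300 threshold, so the full $1,375 applies.
Total: $0 + $8,140 + $1,375 = $9,515.

$9,515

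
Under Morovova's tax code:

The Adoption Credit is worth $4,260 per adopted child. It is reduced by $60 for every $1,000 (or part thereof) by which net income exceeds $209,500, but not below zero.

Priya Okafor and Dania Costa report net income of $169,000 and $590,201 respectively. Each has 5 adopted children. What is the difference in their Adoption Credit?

Priya ($169,000): Adoption Credit: base = 5 × $4,260 = $21,300. $169,000 is at or below the $209,500 threshold, so the full $21,300 applies.
Dania ($590,201): Adoption Credit: base = 5 × $4,260 = $21,300. income exceeds $209,500 by $380,701 → 381 increments × $60 = $22,860 ≥ base, so the credit is $0.
Difference: |$21,300 − $0| = $21,300.

$21,300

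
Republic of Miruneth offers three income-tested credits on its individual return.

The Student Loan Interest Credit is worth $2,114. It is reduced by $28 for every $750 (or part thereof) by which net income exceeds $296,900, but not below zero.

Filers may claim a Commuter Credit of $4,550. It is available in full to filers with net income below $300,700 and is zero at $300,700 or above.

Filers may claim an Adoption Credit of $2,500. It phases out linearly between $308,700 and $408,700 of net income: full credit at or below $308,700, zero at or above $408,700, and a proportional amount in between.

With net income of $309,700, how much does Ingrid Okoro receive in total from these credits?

$4,085

Student Loan Interest Credit: income exceeds $296,900 by $12,800, which is 18 full-or-partial $750 increments; reduction = 18 × $28 = $504, leaving $1,610.
Commuter Credit: $309,700 meets or exceeds the $300,700 cutoff, so the credit is $0.
Adoption Credit: $309,700 is $1,000 into a $100,000 phase-out range, leaving 99,000/100,000 of the credit: $2,500 × 99,000/100,000 = $2,475.
Total: $1,610 + $0 + $2,475 = $4,085.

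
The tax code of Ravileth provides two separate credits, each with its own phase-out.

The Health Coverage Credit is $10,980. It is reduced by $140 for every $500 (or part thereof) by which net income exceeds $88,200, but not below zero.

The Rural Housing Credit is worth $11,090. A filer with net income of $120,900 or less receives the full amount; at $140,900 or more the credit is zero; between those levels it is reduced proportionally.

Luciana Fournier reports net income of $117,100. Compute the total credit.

Health Coverage Credit: income exceeds $88,200 by $28,900, which is 58 full-or-partial $500 increments; reduction = 58 × $140 = $8,120, leaving $2,860.
Rural Housing Credit: $117,100 is at or below the $120,900 threshold, so the full $11,090 applies.
Total: $2,860 + $11,090 = $13,950.

$13,950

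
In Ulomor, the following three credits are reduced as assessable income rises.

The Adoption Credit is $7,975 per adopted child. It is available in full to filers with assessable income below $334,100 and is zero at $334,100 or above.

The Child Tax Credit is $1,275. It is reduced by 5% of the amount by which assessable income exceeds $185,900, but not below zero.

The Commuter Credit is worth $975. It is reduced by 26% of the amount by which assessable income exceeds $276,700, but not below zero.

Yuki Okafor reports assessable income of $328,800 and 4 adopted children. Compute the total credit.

Adoption Credit: base = 4 × $7,975 = $31,900. $328,800 is below the $334,100 cutoff, so the full $31,900 applies.
Child Tax Credit: 5% of the $142,900 excess over $185,900 is $7,145 ≥ base, so the credit is $0.
Commuter Credit: 26% of the $52,100 excess over $276,700 is $13,546 ≥ base, so the credit is $0.
Total: $31,900 + $0 + $0 = $31,900.

$31,900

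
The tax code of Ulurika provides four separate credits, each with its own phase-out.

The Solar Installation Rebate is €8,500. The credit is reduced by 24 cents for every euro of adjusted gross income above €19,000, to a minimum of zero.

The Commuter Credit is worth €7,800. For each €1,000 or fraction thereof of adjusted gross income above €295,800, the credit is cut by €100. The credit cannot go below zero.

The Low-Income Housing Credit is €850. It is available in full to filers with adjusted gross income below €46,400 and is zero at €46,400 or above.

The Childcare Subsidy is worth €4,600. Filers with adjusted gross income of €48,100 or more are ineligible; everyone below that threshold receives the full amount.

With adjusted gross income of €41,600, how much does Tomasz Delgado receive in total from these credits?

Solar Installation Rebate: 24% of the €22,600 excess over €19,000 is €5,424; credit = €8,500 − €5,424 = €3,076.
Commuter Credit: €41,600 is at or below the €295,800 threshold, so the full €7,800 applies.
Low-Income Housing Credit: €41,600 is below the €46,400 cutoff, so the full €850 applies.
Childcare Subsidy: €41,600 is below the €48,100 cutoff, so the full €4,600 applies.
Total: €3,076 + €7,800 + €850 + €4,600 = €16,326.

€16,326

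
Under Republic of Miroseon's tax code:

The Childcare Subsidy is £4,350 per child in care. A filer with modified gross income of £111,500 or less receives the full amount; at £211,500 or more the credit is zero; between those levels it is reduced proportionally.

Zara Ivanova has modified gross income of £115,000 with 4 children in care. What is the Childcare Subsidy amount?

Childcare Subsidy: base = 4 × £4,350 = £17,400. £115,000 is £3,500 into a £100,000 phase-out range, leaving 96,500/100,000 of the credit: £17,400 × 96,500/100,000 = £16,791.

£16,791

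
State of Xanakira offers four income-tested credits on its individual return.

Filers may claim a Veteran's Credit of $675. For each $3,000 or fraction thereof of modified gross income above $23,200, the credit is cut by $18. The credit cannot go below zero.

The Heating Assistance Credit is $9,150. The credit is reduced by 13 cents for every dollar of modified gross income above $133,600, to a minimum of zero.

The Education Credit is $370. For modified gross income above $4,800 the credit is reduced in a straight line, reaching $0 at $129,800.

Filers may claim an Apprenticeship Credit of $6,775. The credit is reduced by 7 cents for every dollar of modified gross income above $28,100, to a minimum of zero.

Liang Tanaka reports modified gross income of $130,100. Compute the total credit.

Veteran's Credit: income exceeds $23,200 by $106,900, which is 36 full-or-partial $3,000 increments; reduction = 36 × $18 = $648, leaving $27.
Heating Assistance Credit: $130,100 is at or below the $133,600 threshold, so the full $9,150 applies.
Education Credit: $130,100 is at or above $129,800, so the credit is $0.
Apprenticeship Credit: 7% of the $102,000 excess over $28,100 is $7,140 ≥ base, so the credit is $0.
Total: $27 + $9,150 + $0 + $0 = $9,177.

$9,177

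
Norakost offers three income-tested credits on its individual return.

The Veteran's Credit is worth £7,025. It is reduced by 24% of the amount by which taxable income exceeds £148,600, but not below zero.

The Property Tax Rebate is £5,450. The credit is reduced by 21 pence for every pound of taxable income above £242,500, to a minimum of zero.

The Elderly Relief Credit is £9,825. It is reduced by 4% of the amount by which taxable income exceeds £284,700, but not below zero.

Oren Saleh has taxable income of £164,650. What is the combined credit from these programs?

Veteran's Credit: 24% of the £16,050 excess over £148,600 is £3,852; credit = £7,025 − £3,852 = £3,173.
Property Tax Rebate: £164,650 is at or below the £242,500 threshold, so the full £5,450 applies.
Elderly Relief Credit: £164,650 is at or below the £284,700 threshold, so the full £9,825 applies.
Total: £3,173 + £5,450 + £9,825 = £18,448.

£18,448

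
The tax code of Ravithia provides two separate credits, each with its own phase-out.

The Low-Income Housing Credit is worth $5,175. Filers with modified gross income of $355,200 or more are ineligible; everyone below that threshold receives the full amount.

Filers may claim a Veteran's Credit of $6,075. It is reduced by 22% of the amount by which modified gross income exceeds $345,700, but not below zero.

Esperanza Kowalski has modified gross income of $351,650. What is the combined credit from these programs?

Low-Income Housing Credit: $351,650 is below the $355,200 cutoff, so the full $5,175 applies.
Veteran's Credit: 22% of the $5,950 excess over $345,700 is $1,309; credit = $6,075 − $1,309 = $4,766.
Total: $5,175 + $4,766 = $9,941.

$9,941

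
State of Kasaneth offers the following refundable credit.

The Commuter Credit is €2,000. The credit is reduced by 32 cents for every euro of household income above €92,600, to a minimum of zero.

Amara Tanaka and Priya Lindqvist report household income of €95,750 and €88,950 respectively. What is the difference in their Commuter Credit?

Amara (€95,750): Commuter Credit: 32% of the €3,150 excess over €92,600 is €1,008; credit = €2,000 − €1,008 = €992.
Priya (€88,950): Commuter Credit: €88,950 is at or below the €92,600 threshold, so the full €2,000 applies.
Difference: |€992 − €2,000| = €1,008.

€1,008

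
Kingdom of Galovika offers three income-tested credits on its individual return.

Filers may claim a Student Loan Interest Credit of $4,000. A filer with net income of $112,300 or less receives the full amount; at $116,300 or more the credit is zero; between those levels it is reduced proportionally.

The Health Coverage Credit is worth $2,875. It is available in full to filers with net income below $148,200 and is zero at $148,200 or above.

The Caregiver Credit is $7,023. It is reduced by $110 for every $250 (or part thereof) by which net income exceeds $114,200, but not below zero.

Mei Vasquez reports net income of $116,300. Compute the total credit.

$8,908

Student Loan Interest Credit: $116,300 is at or above $116,300, so the credit is $0.
Health Coverage Credit: $116,300 is below the $148,200 cutoff, so the full $2,875 applies.
Caregiver Credit: income exceeds $114,200 by $2,100, which is 9 full-or-partial $250 increments; reduction = 9 × $110 = $990, leaving $6,033.
Total: $0 + $2,875 + $6,033 = $8,908.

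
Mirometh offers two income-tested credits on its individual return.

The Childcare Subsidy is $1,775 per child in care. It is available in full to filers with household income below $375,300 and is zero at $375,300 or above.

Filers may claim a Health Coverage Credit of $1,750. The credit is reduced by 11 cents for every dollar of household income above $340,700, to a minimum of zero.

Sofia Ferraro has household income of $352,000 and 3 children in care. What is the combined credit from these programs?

$5,832

Childcare Subsidy: base = 3 × $1,775 = $5,325. $352,000 is below the $375,300 cutoff, so the full $5,325 applies.
Health Coverage Credit: 11% of the $11,300 excess over $340,700 is $1,243; credit = $1,750 − $1,243 = $507.
Total: $5,325 + $507 = $5,832.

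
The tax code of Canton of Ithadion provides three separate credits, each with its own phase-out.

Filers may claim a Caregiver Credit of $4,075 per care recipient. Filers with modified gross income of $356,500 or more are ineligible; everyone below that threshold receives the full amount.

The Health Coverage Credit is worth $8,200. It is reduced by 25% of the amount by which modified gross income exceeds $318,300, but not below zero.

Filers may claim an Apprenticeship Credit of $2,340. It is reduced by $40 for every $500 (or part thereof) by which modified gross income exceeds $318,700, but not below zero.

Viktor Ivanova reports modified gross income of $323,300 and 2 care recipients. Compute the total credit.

$17,040

Caregiver Credit: base = 2 × $4,075 = $8,150. $323,300 is below the $356,500 cutoff, so the full $8,150 applies.
Health Coverage Credit: 25% of the $5,000 excess over $318,300 is $1,250; credit = $8,200 − $1,250 = $6,950.
Apprenticeship Credit: income exceeds $318,700 by $4,600, which is 10 full-or-partial $500 increments; reduction = 10 × $40 = $400, leaving $1,940.
Total: $8,150 + $6,950 + $1,940 = $17,040.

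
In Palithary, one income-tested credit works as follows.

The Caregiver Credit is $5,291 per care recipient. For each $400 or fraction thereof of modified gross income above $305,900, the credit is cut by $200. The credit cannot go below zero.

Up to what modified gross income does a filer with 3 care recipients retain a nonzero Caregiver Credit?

$337,500

Full credit = 3 × $5,291 = $15,873.
After 79 increments the reduction is 79 × $200 = $15,800, leaving $73; one more increment wipes it out. Increment 79 ends at excess 79 × $400 = $31,600, so the highest qualifying income is $305,900 + $31,600 = $337,500.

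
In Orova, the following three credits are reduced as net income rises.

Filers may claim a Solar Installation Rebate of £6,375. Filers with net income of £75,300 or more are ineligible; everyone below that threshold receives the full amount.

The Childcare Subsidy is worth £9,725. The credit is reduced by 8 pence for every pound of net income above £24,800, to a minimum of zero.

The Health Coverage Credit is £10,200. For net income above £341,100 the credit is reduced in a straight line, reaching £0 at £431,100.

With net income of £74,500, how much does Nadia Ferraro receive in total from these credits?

Solar Installation Rebate: £74,500 is below the £75,300 cutoff, so the full £6,375 applies.
Childcare Subsidy: 8% of the £49,700 excess over £24,800 is £3,976; credit = £9,725 − £3,976 = £5,749.
Health Coverage Credit: £74,500 is at or below the £341,100 threshold, so the full £10,200 applies.
Total: £6,375 + £5,749 + £10,200 = £22,324.

£22,324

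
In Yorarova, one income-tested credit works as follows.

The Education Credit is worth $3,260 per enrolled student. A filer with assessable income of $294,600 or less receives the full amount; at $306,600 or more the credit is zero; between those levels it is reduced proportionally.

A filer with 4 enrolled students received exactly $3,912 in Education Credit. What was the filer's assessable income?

$303,000

Full credit = 4 × $3,260 = $13,040.
$3,912 is 3,912/13,040 of the full $13,040, so 9,128/13,040 of the $12,000 range has been used: income = $294,600 + $12,000 × 9,128/13,040 = $303,000.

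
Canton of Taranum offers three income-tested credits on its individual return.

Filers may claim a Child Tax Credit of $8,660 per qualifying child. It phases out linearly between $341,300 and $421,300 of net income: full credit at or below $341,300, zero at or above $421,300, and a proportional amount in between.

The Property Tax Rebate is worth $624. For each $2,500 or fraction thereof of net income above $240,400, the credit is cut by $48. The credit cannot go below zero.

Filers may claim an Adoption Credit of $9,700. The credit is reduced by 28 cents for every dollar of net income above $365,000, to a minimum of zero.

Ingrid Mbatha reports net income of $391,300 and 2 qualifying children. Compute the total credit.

Child Tax Credit: base = 2 × $8,660 = $17,320. $391,300 is $50,000 into a $80,000 phase-out range, leaving 30,000/80,000 of the credit: $17,320 × 30,000/80,000 = $6,495.
Property Tax Rebate: income exceeds $240,400 by $150,900 → 61 increments × $48 = $2,928 ≥ base, so the credit is $0.
Adoption Credit: 28% of the $26,300 excess over $365,000 is $7,364; credit = $9,700 − $7,364 = $2,336.
Total: $6,495 + $0 + $2,336 = $8,831.

$8,831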